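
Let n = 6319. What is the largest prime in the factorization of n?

6319 = 71 · 89
89 is prime.
So 6319 = 71 · 89; the largest prime factor is 89.

89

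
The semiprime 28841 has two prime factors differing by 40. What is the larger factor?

191

Since p = q + 40, we have 28841 = q(q + 40), so q² + 40q − 28841 = 0.
Discriminant: 40² + 4·28841 = 1600 + 115364 = 116964; √116964 = 342.
q = (−40 + 342)/2 = 151, and p = q + 40 = 191.
Check: 151 · 191 = 28841.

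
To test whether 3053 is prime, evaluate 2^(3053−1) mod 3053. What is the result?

2^1 ≡ 2 (mod 3053)
2^2 ≡ 2^2 = 4 ≡ 4 (mod 3053)
2^4 ≡ 4^2 = 16 ≡ 16 (mod 3053)
2^8 ≡ 16^2 = 256 ≡ 256 (mod 3053)
2^16 ≡ 256^2 = 65536 ≡ 1423 (mod 3053)
2^32 ≡ 1423^2 = 2024929 ≡ 790 (mod 3053)
2^64 ≡ 790^2 = 624100 ≡ 1288 (mod 3053)
2^128 ≡ 1288^2 = 1658944 ≡ 1165 (mod 3053)
2^256 ≡ 1165^2 = 1357225 ≡ 1693 (mod 3053)
2^512 ≡ 1693^2 = 2866249 ≡ 2535 (mod 3053)
2^1024 ≡ 2535^2 = 6426225 ≡ 2713 (mod 3053)
2^2048 ≡ 2713^2 = 7360369 ≡ 2639 (mod 3053)
3052 = 2048 + 512 + 256 + 128 + 64 + 32 + 8 + 4 in binary powers of 2.
So 2^3052 ≡ 2639 · 2535 · 1693 · 1165 · 1288 · 790 · 256 · 16 ≡ 2968 (mod 3053).
Since 2968 ≠ 1, base 2 is a Fermat witness: 3053 is composite.

2968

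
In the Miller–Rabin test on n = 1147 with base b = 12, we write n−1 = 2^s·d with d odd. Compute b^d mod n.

1046

1147 − 1 = 1146 = 2^1 · 573, so d = 573.
12^1 ≡ 12 (mod 1147)
12^2 ≡ 12^2 = 144 ≡ 144 (mod 1147)
12^4 ≡ 144^2 = 20736 ≡ 90 (mod 1147)
12^8 ≡ 90^2 = 8100 ≡ 71 (mod 1147)
12^16 ≡ 71^2 = 5041 ≡ 453 (mod 1147)
12^32 ≡ 453^2 = 205209 ≡ 1043 (mod 1147)
12^64 ≡ 1043^2 = 1087849 ≡ 493 (mod 1147)
12^128 ≡ 493^2 = 243049 ≡ 1032 (mod 1147)
12^256 ≡ 1032^2 = 1065024 ≡ 608 (mod 1147)
12^512 ≡ 608^2 = 369664 ≡ 330 (mod 1147)
573 = 512 + 32 + 16 + 8 + 4 + 1 in binary powers of 2.
So 12^573 ≡ 330 · 1043 · 453 · 71 · 90 · 12 ≡ 1046 (mod 1147).
Squaring chain: 1046; never reaches −1, so base 12 is a Miller–Rabin witness that 1147 is composite.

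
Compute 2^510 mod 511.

64

2^1 ≡ 2 (mod 511)
2^2 ≡ 2^2 = 4 ≡ 4 (mod 511)
2^4 ≡ 4^2 = 16 ≡ 16 (mod 511)
2^8 ≡ 16^2 = 256 ≡ 256 (mod 511)
2^16 ≡ 256^2 = 65536 ≡ 128 (mod 511)
2^32 ≡ 128^2 = 16384 ≡ 32 (mod 511)
2^64 ≡ 32^2 = 1024 ≡ 2 (mod 511)
2^128 ≡ 2^2 = 4 ≡ 4 (mod 511)
2^256 ≡ 4^2 = 16 ≡ 16 (mod 511)
510 = 256 + 128 + 64 + 32 + 16 + 8 + 4 + 2 in binary powers of 2.
So 2^510 ≡ 16 · 4 · 2 · 32 · 128 · 256 · 16 · 4 ≡ 64 (mod 511).
Since 64 ≠ 1, base 2 is a Fermat witness: 511 is composite.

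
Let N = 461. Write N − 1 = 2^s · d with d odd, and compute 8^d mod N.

413

461 − 1 = 460 = 2^2 · 115, so d = 115.
8^1 ≡ 8 (mod 461)
8^2 ≡ 8^2 = 64 ≡ 64 (mod 461)
8^4 ≡ 64^2 = 4096 ≡ 408 (mod 461)
8^8 ≡ 408^2 = 166464 ≡ 43 (mod 461)
8^16 ≡ 43^2 = 1849 ≡ 5 (mod 461)
8^32 ≡ 5^2 = 25 ≡ 25 (mod 461)
8^64 ≡ 25^2 = 625 ≡ 164 (mod 461)
115 = 64 + 32 + 16 + 2 + 1 in binary powers of 2.
So 8^115 ≡ 164 · 25 · 5 · 64 · 8 ≡ 413 (mod 461).
Squaring chain: 413 → 460; reaches −1, so base 8 does not prove 461 composite.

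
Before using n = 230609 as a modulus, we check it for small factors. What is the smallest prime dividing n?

230609 is odd.
Digit sum 20, not divisible by 3.
Ends in 9: not divisible by 5.
7: 230609 = 7·32944 + 1
11: 230609 = 11·20964 + 5
13: 230609 = 13·17739 + 2
17: 230609 = 17·13565 + 4
19: 230609 = 19·12137 + 6
23: 230609 = 23·10026 + 11
29: 230609 = 29·7952 + 1
31: 230609 = 31·7439

31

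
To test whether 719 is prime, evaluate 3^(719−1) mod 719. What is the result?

1

3^1 ≡ 3 (mod 719)
3^2 ≡ 3^2 = 9 ≡ 9 (mod 719)
3^4 ≡ 9^2 = 81 ≡ 81 (mod 719)
3^8 ≡ 81^2 = 6561 ≡ 90 (mod 719)
3^16 ≡ 90^2 = 8100 ≡ 191 (mod 719)
3^32 ≡ 191^2 = 36481 ≡ 531 (mod 719)
3^64 ≡ 531^2 = 281961 ≡ 113 (mod 719)
3^128 ≡ 113^2 = 12769 ≡ 546 (mod 719)
3^256 ≡ 546^2 = 298116 ≡ 450 (mod 719)
3^512 ≡ 450^2 = 202500 ≡ 461 (mod 719)
718 = 512 + 128 + 64 + 8 + 4 + 2 in binary powers of 2.
So 3^718 ≡ 461 · 546 · 113 · 90 · 81 · 9 ≡ 1 (mod 719).
Since the result is 1, base 3 gives no evidence that 719 is composite.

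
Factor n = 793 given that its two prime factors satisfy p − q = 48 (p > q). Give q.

Since p = q + 48, we have 793 = q(q + 48), so q² + 48q − 793 = 0.
Discriminant: 48² + 4·793 = 2304 + 3172 = 5476; √5476 = 74.
q = (−48 + 74)/2 = 13, and p = q + 48 = 61.
Check: 13 · 61 = 793.

13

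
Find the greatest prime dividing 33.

11

33 = 3 · 11
11 is prime.
So 33 = 3 · 11; the largest prime factor is 11.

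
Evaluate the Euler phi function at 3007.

2880

Factor: 3007 = 31 · 97.
φ(3007) = (31−1) · (97−1) = 30 · 96 = 2880.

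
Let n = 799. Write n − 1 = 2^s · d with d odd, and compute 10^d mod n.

799 − 1 = 798 = 2^1 · 399, so d = 399.
10^1 ≡ 10 (mod 799)
10^2 ≡ 10^2 = 100 ≡ 100 (mod 799)
10^4 ≡ 100^2 = 10000 ≡ 412 (mod 799)
10^8 ≡ 412^2 = 169744 ≡ 356 (mod 799)
10^16 ≡ 356^2 = 126736 ≡ 494 (mod 799)
10^32 ≡ 494^2 = 244036 ≡ 341 (mod 799)
10^64 ≡ 341^2 = 116281 ≡ 426 (mod 799)
10^128 ≡ 426^2 = 181476 ≡ 103 (mod 799)
10^256 ≡ 103^2 = 10609 ≡ 222 (mod 799)
399 = 256 + 128 + 8 + 4 + 2 + 1 in binary powers of 2.
So 10^399 ≡ 222 · 103 · 356 · 412 · 100 · 10 ≡ 114 (mod 799).
Squaring chain: 114; never reaches −1, so base 10 is a Miller–Rabin witness that 799 is composite.

114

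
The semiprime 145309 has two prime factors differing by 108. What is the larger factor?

439

Since p = q + 108, we have 145309 = q(q + 108), so q² + 108q − 145309 = 0.
Discriminant: 108² + 4·145309 = 11664 + 581236 = 592900; √592900 = 770.
q = (−108 + 770)/2 = 331, and p = q + 108 = 439.
Check: 331 · 439 = 145309.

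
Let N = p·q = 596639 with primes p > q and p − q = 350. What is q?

617

Since p = q + 350, we have 596639 = q(q + 350), so q² + 350q − 596639 = 0.
Discriminant: 350² + 4·596639 = 122500 + 2386556 = 2509056; √2509056 = 1584.
q = (−350 + 1584)/2 = 617, and p = q + 350 = 967.
Check: 617 · 967 = 596639.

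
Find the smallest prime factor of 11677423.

89

11677423 is odd.
Digit sum 31, not divisible by 3.
Ends in 3: not divisible by 5.
7: 11677423 = 7·1668203 + 2
11: 11677423 = 11·1061583 + 10
13: 11677423 = 13·898263 + 4
17: 11677423 = 17·686907 + 4
19: 11677423 = 19·614601 + 4
23: 11677423 = 23·507714 + 1
29: 11677423 = 29·402669 + 22
31: 11677423 = 31·376691 + 2
37: 11677423 = 37·315606 + 1
41: 11677423 = 41·284815 + 8
43: 11677423 = 43·271567 + 42
47: 11677423 = 47·248455 + 38
53: 11677423 = 53·220328 + 39
59: 11677423 = 59·197922 + 25
61: 11677423 = 61·191433 + 10
67: 11677423 = 67·174289 + 60
71: 11677423 = 71·164470 + 53
73: 11677423 = 73·159964 + 51
79: 11677423 = 79·147815 + 38
83: 11677423 = 83·140691 + 70
89: 11677423 = 89·131207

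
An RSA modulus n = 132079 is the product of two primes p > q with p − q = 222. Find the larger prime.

491

Since p = q + 222, we have 132079 = q(q + 222), so q² + 222q − 132079 = 0.
Discriminant: 222² + 4·132079 = 49284 + 528316 = 577600; √577600 = 760.
q = (−222 + 760)/2 = 269, and p = q + 222 = 491.
Check: 269 · 491 = 132079.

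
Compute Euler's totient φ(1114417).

1076400

Factor: 1114417 = 47 · 131 · 181.
φ(1114417) = (47−1) · (131−1) · (181−1) = 46 · 130 · 180 = 1076400.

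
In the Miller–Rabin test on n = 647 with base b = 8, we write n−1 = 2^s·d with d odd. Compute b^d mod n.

1

647 − 1 = 646 = 2^1 · 323, so d = 323.
8^1 ≡ 8 (mod 647)
8^2 ≡ 8^2 = 64 ≡ 64 (mod 647)
8^4 ≡ 64^2 = 4096 ≡ 214 (mod 647)
8^8 ≡ 214^2 = 45796 ≡ 506 (mod 647)
8^16 ≡ 506^2 = 256036 ≡ 471 (mod 647)
8^32 ≡ 471^2 = 221841 ≡ 567 (mod 647)
8^64 ≡ 567^2 = 321489 ≡ 577 (mod 647)
8^128 ≡ 577^2 = 332929 ≡ 371 (mod 647)
8^256 ≡ 371^2 = 137641 ≡ 477 (mod 647)
323 = 256 + 64 + 2 + 1 in binary powers of 2.
So 8^323 ≡ 477 · 577 · 64 · 8 ≡ 1 (mod 647).
Since 8^d ≡ 1 (mod 647), base 8 does not prove 647 composite.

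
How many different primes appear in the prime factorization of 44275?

4

44275 = 5^2 · 1771
1771 = 7 · 253
253 = 11 · 23
44275 = 5^2 · 7 · 11 · 23, which has 4 distinct prime factors.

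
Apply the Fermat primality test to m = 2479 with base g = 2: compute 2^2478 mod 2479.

2^1 ≡ 2 (mod 2479)
2^2 ≡ 2^2 = 4 ≡ 4 (mod 2479)
2^4 ≡ 4^2 = 16 ≡ 16 (mod 2479)
2^8 ≡ 16^2 = 256 ≡ 256 (mod 2479)
2^16 ≡ 256^2 = 65536 ≡ 1082 (mod 2479)
2^32 ≡ 1082^2 = 1170724 ≡ 636 (mod 2479)
2^64 ≡ 636^2 = 404496 ≡ 419 (mod 2479)
2^128 ≡ 419^2 = 175561 ≡ 2031 (mod 2479)
2^256 ≡ 2031^2 = 4124961 ≡ 2384 (mod 2479)
2^512 ≡ 2384^2 = 5683456 ≡ 1588 (mod 2479)
2^1024 ≡ 1588^2 = 2521744 ≡ 601 (mod 2479)
2^2048 ≡ 601^2 = 361201 ≡ 1746 (mod 2479)
2478 = 2048 + 256 + 128 + 32 + 8 + 4 + 2 in binary powers of 2.
So 2^2478 ≡ 1746 · 2384 · 2031 · 636 · 256 · 16 · 4 ≡ 1935 (mod 2479).
Since 1935 ≠ 1, base 2 is a Fermat witness: 2479 is composite.

1935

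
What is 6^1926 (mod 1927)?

6^1 ≡ 6 (mod 1927)
6^2 ≡ 6^2 = 36 ≡ 36 (mod 1927)
6^4 ≡ 36^2 = 1296 ≡ 1296 (mod 1927)
6^8 ≡ 1296^2 = 1679616 ≡ 1199 (mod 1927)
6^16 ≡ 1199^2 = 1437601 ≡ 59 (mod 1927)
6^32 ≡ 59^2 = 3481 ≡ 1554 (mod 1927)
6^64 ≡ 1554^2 = 2414916 ≡ 385 (mod 1927)
6^128 ≡ 385^2 = 148225 ≡ 1773 (mod 1927)
6^256 ≡ 1773^2 = 3143529 ≡ 592 (mod 1927)
6^512 ≡ 592^2 = 350464 ≡ 1677 (mod 1927)
6^1024 ≡ 1677^2 = 2812329 ≡ 836 (mod 1927)
1926 = 1024 + 512 + 256 + 128 + 4 + 2 in binary powers of 2.
So 6^1926 ≡ 836 · 1677 · 592 · 1773 · 1296 · 36 ≡ 777 (mod 1927).
Since 777 ≠ 1, base 6 is a Fermat witness: 1927 is composite.

777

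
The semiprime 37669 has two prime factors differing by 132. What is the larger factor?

271

Since p = q + 132, we have 37669 = q(q + 132), so q² + 132q − 37669 = 0.
Discriminant: 132² + 4·37669 = 17424 + 150676 = 168100; √168100 = 410.
q = (−132 + 410)/2 = 139, and p = q + 132 = 271.
Check: 139 · 271 = 37669.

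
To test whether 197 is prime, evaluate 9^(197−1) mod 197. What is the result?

9^1 ≡ 9 (mod 197)
9^2 ≡ 9^2 = 81 ≡ 81 (mod 197)
9^4 ≡ 81^2 = 6561 ≡ 60 (mod 197)
9^8 ≡ 60^2 = 3600 ≡ 54 (mod 197)
9^16 ≡ 54^2 = 2916 ≡ 158 (mod 197)
9^32 ≡ 158^2 = 24964 ≡ 142 (mod 197)
9^64 ≡ 142^2 = 20164 ≡ 70 (mod 197)
9^128 ≡ 70^2 = 4900 ≡ 172 (mod 197)
196 = 128 + 64 + 4 in binary powers of 2.
So 9^196 ≡ 172 · 70 · 60 ≡ 1 (mod 197).
Since the result is 1, base 9 gives no evidence that 197 is composite.

1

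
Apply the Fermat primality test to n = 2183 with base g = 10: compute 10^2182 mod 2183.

972

10^1 ≡ 10 (mod 2183)
10^2 ≡ 10^2 = 100 ≡ 100 (mod 2183)
10^4 ≡ 100^2 = 10000 ≡ 1268 (mod 2183)
10^8 ≡ 1268^2 = 1607824 ≡ 1136 (mod 2183)
10^16 ≡ 1136^2 = 1290496 ≡ 343 (mod 2183)
10^32 ≡ 343^2 = 117649 ≡ 1950 (mod 2183)
10^64 ≡ 1950^2 = 3802500 ≡ 1897 (mod 2183)
10^128 ≡ 1897^2 = 3598609 ≡ 1025 (mod 2183)
10^256 ≡ 1025^2 = 1050625 ≡ 602 (mod 2183)
10^512 ≡ 602^2 = 362404 ≡ 26 (mod 2183)
10^1024 ≡ 26^2 = 676 ≡ 676 (mod 2183)
10^2048 ≡ 676^2 = 456976 ≡ 729 (mod 2183)
2182 = 2048 + 128 + 4 + 2 in binary powers of 2.
So 10^2182 ≡ 729 · 1025 · 1268 · 100 ≡ 972 (mod 2183).
Since 972 ≠ 1, base 10 is a Fermat witness: 2183 is composite.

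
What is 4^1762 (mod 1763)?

4^1 ≡ 4 (mod 1763)
4^2 ≡ 4^2 = 16 ≡ 16 (mod 1763)
4^4 ≡ 16^2 = 256 ≡ 256 (mod 1763)
4^8 ≡ 256^2 = 65536 ≡ 305 (mod 1763)
4^16 ≡ 305^2 = 93025 ≡ 1349 (mod 1763)
4^32 ≡ 1349^2 = 1819801 ≡ 385 (mod 1763)
4^64 ≡ 385^2 = 148225 ≡ 133 (mod 1763)
4^128 ≡ 133^2 = 17689 ≡ 59 (mod 1763)
4^256 ≡ 59^2 = 3481 ≡ 1718 (mod 1763)
4^512 ≡ 1718^2 = 2951524 ≡ 262 (mod 1763)
4^1024 ≡ 262^2 = 68644 ≡ 1650 (mod 1763)
1762 = 1024 + 512 + 128 + 64 + 32 + 2 in binary powers of 2.
So 4^1762 ≡ 1650 · 262 · 59 · 133 · 385 · 16 ≡ 508 (mod 1763).
Since 508 ≠ 1, base 4 is a Fermat witness: 1763 is composite.

508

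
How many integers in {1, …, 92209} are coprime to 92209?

Factor: 92209 = 13 · 41 · 173.
φ(92209) = (13−1) · (41−1) · (173−1) = 12 · 40 · 172 = 82560.

82560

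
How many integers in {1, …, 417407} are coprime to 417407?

399832

Factor: 417407 = 47 · 83 · 107.
φ(417407) = (47−1) · (83−1) · (107−1) = 46 · 82 · 106 = 399832.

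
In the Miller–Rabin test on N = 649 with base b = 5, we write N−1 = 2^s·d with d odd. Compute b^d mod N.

649 − 1 = 648 = 2^3 · 81, so d = 81.
5^1 ≡ 5 (mod 649)
5^2 ≡ 5^2 = 25 ≡ 25 (mod 649)
5^4 ≡ 25^2 = 625 ≡ 625 (mod 649)
5^8 ≡ 625^2 = 390625 ≡ 576 (mod 649)
5^16 ≡ 576^2 = 331776 ≡ 137 (mod 649)
5^32 ≡ 137^2 = 18769 ≡ 597 (mod 649)
5^64 ≡ 597^2 = 356409 ≡ 108 (mod 649)
81 = 64 + 16 + 1 in binary powers of 2.
So 5^81 ≡ 108 · 137 · 5 ≡ 643 (mod 649).
Squaring chain: 643 → 36 → 647; never reaches −1, so base 5 is a Miller–Rabin witness that 649 is composite.

643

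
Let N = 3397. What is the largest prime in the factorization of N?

79

3397 = 43 · 79
79 is prime.
So 3397 = 43 · 79; the largest prime factor is 79.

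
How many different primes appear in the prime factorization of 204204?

6

204204 = 2^2 · 51051
51051 = 3 · 17017
17017 = 7 · 2431
2431 = 11 · 221
221 = 13 · 17
204204 = 2^2 · 3 · 7 · 11 · 13 · 17, which has 6 distinct prime factors.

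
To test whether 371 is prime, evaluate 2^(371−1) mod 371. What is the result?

2^1 ≡ 2 (mod 371)
2^2 ≡ 2^2 = 4 ≡ 4 (mod 371)
2^4 ≡ 4^2 = 16 ≡ 16 (mod 371)
2^8 ≡ 16^2 = 256 ≡ 256 (mod 371)
2^16 ≡ 256^2 = 65536 ≡ 240 (mod 371)
2^32 ≡ 240^2 = 57600 ≡ 95 (mod 371)
2^64 ≡ 95^2 = 9025 ≡ 121 (mod 371)
2^128 ≡ 121^2 = 14641 ≡ 172 (mod 371)
2^256 ≡ 172^2 = 29584 ≡ 275 (mod 371)
370 = 256 + 64 + 32 + 16 + 2 in binary powers of 2.
So 2^370 ≡ 275 · 121 · 95 · 240 · 4 ≡ 170 (mod 371).
Since 170 ≠ 1, base 2 is a Fermat witness: 371 is composite.

170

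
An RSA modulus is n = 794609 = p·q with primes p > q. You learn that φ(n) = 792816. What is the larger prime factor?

φ(n) = (p−1)(q−1) = n − (p+q) + 1, so p + q = 794609 − 792816 + 1 = 1794.
p and q are the roots of t² − 1794t + 794609 = 0.
Discriminant: 1794² − 4·794609 = 3218436 − 3178436 = 40000; √40000 = 200.
q = (1794 − 200)/2 = 797, p = (1794 + 200)/2 = 997.
Check: 797 · 997 = 794609.

997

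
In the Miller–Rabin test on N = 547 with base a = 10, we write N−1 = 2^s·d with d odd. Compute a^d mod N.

547 − 1 = 546 = 2^1 · 273, so d = 273.
10^1 ≡ 10 (mod 547)
10^2 ≡ 10^2 = 100 ≡ 100 (mod 547)
10^4 ≡ 100^2 = 10000 ≡ 154 (mod 547)
10^8 ≡ 154^2 = 23716 ≡ 195 (mod 547)
10^16 ≡ 195^2 = 38025 ≡ 282 (mod 547)
10^32 ≡ 282^2 = 79524 ≡ 209 (mod 547)
10^64 ≡ 209^2 = 43681 ≡ 468 (mod 547)
10^128 ≡ 468^2 = 219024 ≡ 224 (mod 547)
10^256 ≡ 224^2 = 50176 ≡ 399 (mod 547)
273 = 256 + 16 + 1 in binary powers of 2.
So 10^273 ≡ 399 · 282 · 10 ≡ 1 (mod 547).
Since 10^d ≡ 1 (mod 547), base 10 does not prove 547 composite.

1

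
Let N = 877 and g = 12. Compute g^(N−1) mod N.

12^1 ≡ 12 (mod 877)
12^2 ≡ 12^2 = 144 ≡ 144 (mod 877)
12^4 ≡ 144^2 = 20736 ≡ 565 (mod 877)
12^8 ≡ 565^2 = 319225 ≡ 874 (mod 877)
12^16 ≡ 874^2 = 763876 ≡ 9 (mod 877)
12^32 ≡ 9^2 = 81 ≡ 81 (mod 877)
12^64 ≡ 81^2 = 6561 ≡ 422 (mod 877)
12^128 ≡ 422^2 = 178084 ≡ 53 (mod 877)
12^256 ≡ 53^2 = 2809 ≡ 178 (mod 877)
12^512 ≡ 178^2 = 31684 ≡ 112 (mod 877)
876 = 512 + 256 + 64 + 32 + 8 + 4 in binary powers of 2.
So 12^876 ≡ 112 · 178 · 422 · 81 · 874 · 565 ≡ 1 (mod 877).
Since the result is 1, base 12 gives no evidence that 877 is composite.

1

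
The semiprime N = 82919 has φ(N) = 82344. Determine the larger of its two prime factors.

φ(n) = (p−1)(q−1) = n − (p+q) + 1, so p + q = 82919 − 82344 + 1 = 576.
p and q are the roots of t² − 576t + 82919 = 0.
Discriminant: 576² − 4·82919 = 331776 − 331676 = 100; √100 = 10.
q = (576 − 10)/2 = 283, p = (576 + 10)/2 = 293.
Check: 283 · 293 = 82919.

293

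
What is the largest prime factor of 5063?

5063 = 61 · 83
83 is prime.
So 5063 = 61 · 83; the largest prime factor is 83.

83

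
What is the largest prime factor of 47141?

59

47141 = 17 · 2773
2773 = 47 · 59
59 is prime.
So 47141 = 17 · 47 · 59; the largest prime factor is 59.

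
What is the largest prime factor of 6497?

6497 = 73 · 89
89 is prime.
So 6497 = 73 · 89; the largest prime factor is 89.

89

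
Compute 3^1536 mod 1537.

256

3^1 ≡ 3 (mod 1537)
3^2 ≡ 3^2 = 9 ≡ 9 (mod 1537)
3^4 ≡ 9^2 = 81 ≡ 81 (mod 1537)
3^8 ≡ 81^2 = 6561 ≡ 413 (mod 1537)
3^16 ≡ 413^2 = 170569 ≡ 1499 (mod 1537)
3^32 ≡ 1499^2 = 2247001 ≡ 1444 (mod 1537)
3^64 ≡ 1444^2 = 2085136 ≡ 964 (mod 1537)
3^128 ≡ 964^2 = 929296 ≡ 948 (mod 1537)
3^256 ≡ 948^2 = 898704 ≡ 1096 (mod 1537)
3^512 ≡ 1096^2 = 1201216 ≡ 819 (mod 1537)
3^1024 ≡ 819^2 = 670761 ≡ 629 (mod 1537)
1536 = 1024 + 512 in binary powers of 2.
So 3^1536 ≡ 629 · 819 ≡ 256 (mod 1537).
Since 256 ≠ 1, base 3 is a Fermat witness: 1537 is composite.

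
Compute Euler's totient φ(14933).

Factor: 14933 = 109 · 137.
φ(14933) = (109−1) · (137−1) = 108 · 136 = 14688.

14688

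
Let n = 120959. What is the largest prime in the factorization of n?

120959 = 29 · 4171
4171 = 43 · 97
97 is prime.
So 120959 = 29 · 43 · 97; the largest prime factor is 97.

97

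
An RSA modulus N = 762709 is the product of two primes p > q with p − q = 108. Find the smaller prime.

Since p = q + 108, we have 762709 = q(q + 108), so q² + 108q − 762709 = 0.
Discriminant: 108² + 4·762709 = 11664 + 3050836 = 3062500; √3062500 = 1750.
q = (−108 + 1750)/2 = 821, and p = q + 108 = 929.
Check: 821 · 929 = 762709.

821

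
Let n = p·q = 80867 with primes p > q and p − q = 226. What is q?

Since p = q + 226, we have 80867 = q(q + 226), so q² + 226q − 80867 = 0.
Discriminant: 226² + 4·80867 = 51076 + 323468 = 374544; √374544 = 612.
q = (−226 + 612)/2 = 193, and p = q + 226 = 419.
Check: 193 · 419 = 80867.

193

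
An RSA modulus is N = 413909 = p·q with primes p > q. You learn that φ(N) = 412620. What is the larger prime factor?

φ(n) = (p−1)(q−1) = n − (p+q) + 1, so p + q = 413909 − 412620 + 1 = 1290.
p and q are the roots of t² − 1290t + 413909 = 0.
Discriminant: 1290² − 4·413909 = 1664100 − 1655636 = 8464; √8464 = 92.
q = (1290 − 92)/2 = 599, p = (1290 + 92)/2 = 691.
Check: 599 · 691 = 413909.

691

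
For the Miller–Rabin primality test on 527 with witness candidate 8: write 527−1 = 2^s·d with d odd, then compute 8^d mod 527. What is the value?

202

527 − 1 = 526 = 2^1 · 263, so d = 263.
8^1 ≡ 8 (mod 527)
8^2 ≡ 8^2 = 64 ≡ 64 (mod 527)
8^4 ≡ 64^2 = 4096 ≡ 407 (mod 527)
8^8 ≡ 407^2 = 165649 ≡ 171 (mod 527)
8^16 ≡ 171^2 = 29241 ≡ 256 (mod 527)
8^32 ≡ 256^2 = 65536 ≡ 188 (mod 527)
8^64 ≡ 188^2 = 35344 ≡ 35 (mod 527)
8^128 ≡ 35^2 = 1225 ≡ 171 (mod 527)
8^256 ≡ 171^2 = 29241 ≡ 256 (mod 527)
263 = 256 + 4 + 2 + 1 in binary powers of 2.
So 8^263 ≡ 256 · 407 · 64 · 8 ≡ 202 (mod 527).
Squaring chain: 202; never reaches −1, so base 8 is a Miller–Rabin witness that 527 is composite.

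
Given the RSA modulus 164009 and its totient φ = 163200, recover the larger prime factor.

409

φ(n) = (p−1)(q−1) = n − (p+q) + 1, so p + q = 164009 − 163200 + 1 = 810.
p and q are the roots of t² − 810t + 164009 = 0.
Discriminant: 810² − 4·164009 = 656100 − 656036 = 64; √64 = 8.
q = (810 − 8)/2 = 401, p = (810 + 8)/2 = 409.
Check: 401 · 409 = 164009.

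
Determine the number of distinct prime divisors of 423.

423 = 3^2 · 47
423 = 3^2 · 47, which has 2 distinct prime factors.

2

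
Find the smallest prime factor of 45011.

45011 is odd.
Digit sum 11, not divisible by 3.
Ends in 1: not divisible by 5.
7: 45011 = 7·6430 + 1
11: 45011 = 11·4091 + 10
13: 45011 = 13·3462 + 5
17: 45011 = 17·2647 + 12
19: 45011 = 19·2369

19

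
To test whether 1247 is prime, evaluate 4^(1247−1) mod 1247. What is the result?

1

4^1 ≡ 4 (mod 1247)
4^2 ≡ 4^2 = 16 ≡ 16 (mod 1247)
4^4 ≡ 16^2 = 256 ≡ 256 (mod 1247)
4^8 ≡ 256^2 = 65536 ≡ 692 (mod 1247)
4^16 ≡ 692^2 = 478864 ≡ 16 (mod 1247)
4^32 ≡ 16^2 = 256 ≡ 256 (mod 1247)
4^64 ≡ 256^2 = 65536 ≡ 692 (mod 1247)
4^128 ≡ 692^2 = 478864 ≡ 16 (mod 1247)
4^256 ≡ 16^2 = 256 ≡ 256 (mod 1247)
4^512 ≡ 256^2 = 65536 ≡ 692 (mod 1247)
4^1024 ≡ 692^2 = 478864 ≡ 16 (mod 1247)
1246 = 1024 + 128 + 64 + 16 + 8 + 4 + 2 in binary powers of 2.
So 4^1246 ≡ 16 · 16 · 692 · 16 · 692 · 256 · 16 ≡ 1 (mod 1247).
Since the result is 1, base 4 gives no evidence that 1247 is composite.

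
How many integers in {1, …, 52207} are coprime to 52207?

47232

Factor: 52207 = 17 · 37 · 83.
φ(52207) = (17−1) · (37−1) · (83−1) = 16 · 36 · 82 = 47232.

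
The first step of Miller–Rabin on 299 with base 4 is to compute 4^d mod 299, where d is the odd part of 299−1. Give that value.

299 − 1 = 298 = 2^1 · 149, so d = 149.
4^1 ≡ 4 (mod 299)
4^2 ≡ 4^2 = 16 ≡ 16 (mod 299)
4^4 ≡ 16^2 = 256 ≡ 256 (mod 299)
4^8 ≡ 256^2 = 65536 ≡ 55 (mod 299)
4^16 ≡ 55^2 = 3025 ≡ 35 (mod 299)
4^32 ≡ 35^2 = 1225 ≡ 29 (mod 299)
4^64 ≡ 29^2 = 841 ≡ 243 (mod 299)
4^128 ≡ 243^2 = 59049 ≡ 146 (mod 299)
149 = 128 + 16 + 4 + 1 in binary powers of 2.
So 4^149 ≡ 146 · 35 · 256 · 4 ≡ 140 (mod 299).
Squaring chain: 140; never reaches −1, so base 4 is a Miller–Rabin witness that 299 is composite.

140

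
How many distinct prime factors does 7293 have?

4

7293 = 3 · 2431
2431 = 11 · 221
221 = 13 · 17
7293 = 3 · 11 · 13 · 17, which has 4 distinct prime factors.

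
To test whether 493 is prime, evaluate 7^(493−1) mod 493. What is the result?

7^1 ≡ 7 (mod 493)
7^2 ≡ 7^2 = 49 ≡ 49 (mod 493)
7^4 ≡ 49^2 = 2401 ≡ 429 (mod 493)
7^8 ≡ 429^2 = 184041 ≡ 152 (mod 493)
7^16 ≡ 152^2 = 23104 ≡ 426 (mod 493)
7^32 ≡ 426^2 = 181476 ≡ 52 (mod 493)
7^64 ≡ 52^2 = 2704 ≡ 239 (mod 493)
7^128 ≡ 239^2 = 57121 ≡ 426 (mod 493)
7^256 ≡ 426^2 = 181476 ≡ 52 (mod 493)
492 = 256 + 128 + 64 + 32 + 8 + 4 in binary powers of 2.
So 7^492 ≡ 52 · 426 · 239 · 52 · 152 · 429 ≡ 455 (mod 493).
Since 455 ≠ 1, base 7 is a Fermat witness: 493 is composite.

455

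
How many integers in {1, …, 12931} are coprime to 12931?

Factor: 12931 = 67 · 193.
φ(12931) = (67−1) · (193−1) = 66 · 192 = 12672.

12672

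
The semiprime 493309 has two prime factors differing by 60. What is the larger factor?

Since p = q + 60, we have 493309 = q(q + 60), so q² + 60q − 493309 = 0.
Discriminant: 60² + 4·493309 = 3600 + 1973236 = 1976836; √1976836 = 1406.
q = (−60 + 1406)/2 = 673, and p = q + 60 = 733.
Check: 673 · 733 = 493309.

733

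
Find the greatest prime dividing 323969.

323969 = 17 · 19057
19057 = 17 · 1121
1121 = 19 · 59
59 is prime.
So 323969 = 17^2 · 19 · 59; the largest prime factor is 59.

59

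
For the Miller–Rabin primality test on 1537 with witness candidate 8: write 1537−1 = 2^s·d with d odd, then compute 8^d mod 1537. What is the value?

512

1537 − 1 = 1536 = 2^9 · 3, so d = 3.
8^1 ≡ 8 (mod 1537)
8^2 ≡ 8^2 = 64 ≡ 64 (mod 1537)
3 = 2 + 1 in binary powers of 2.
So 8^3 ≡ 64 · 8 ≡ 512 (mod 1537).
Squaring chain: 512 → 854 → 778 → 1243 → 364 → 314 → 228 → 1263 → 1300; never reaches −1, so base 8 is a Miller–Rabin witness that 1537 is composite.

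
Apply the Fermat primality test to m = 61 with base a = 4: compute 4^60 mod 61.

4^1 ≡ 4 (mod 61)
4^2 ≡ 4^2 = 16 ≡ 16 (mod 61)
4^4 ≡ 16^2 = 256 ≡ 12 (mod 61)
4^8 ≡ 12^2 = 144 ≡ 22 (mod 61)
4^16 ≡ 22^2 = 484 ≡ 57 (mod 61)
4^32 ≡ 57^2 = 3249 ≡ 16 (mod 61)
60 = 32 + 16 + 8 + 4 in binary powers of 2.
So 4^60 ≡ 16 · 57 · 22 · 12 ≡ 1 (mod 61).
Since the result is 1, base 4 gives no evidence that 61 is composite.

1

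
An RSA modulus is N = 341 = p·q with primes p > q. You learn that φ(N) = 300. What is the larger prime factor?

31

φ(n) = (p−1)(q−1) = n − (p+q) + 1, so p + q = 341 − 300 + 1 = 42.
p and q are the roots of t² − 42t + 341 = 0.
Discriminant: 42² − 4·341 = 1764 − 1364 = 400; √400 = 20.
q = (42 − 20)/2 = 11, p = (42 + 20)/2 = 31.
Check: 11 · 31 = 341.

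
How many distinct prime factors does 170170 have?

6

170170 = 2 · 85085
85085 = 5 · 17017
17017 = 7 · 2431
2431 = 11 · 221
221 = 13 · 17
170170 = 2 · 5 · 7 · 11 · 13 · 17, which has 6 distinct prime factors.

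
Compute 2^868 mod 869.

2^1 ≡ 2 (mod 869)
2^2 ≡ 2^2 = 4 ≡ 4 (mod 869)
2^4 ≡ 4^2 = 16 ≡ 16 (mod 869)
2^8 ≡ 16^2 = 256 ≡ 256 (mod 869)
2^16 ≡ 256^2 = 65536 ≡ 361 (mod 869)
2^32 ≡ 361^2 = 130321 ≡ 840 (mod 869)
2^64 ≡ 840^2 = 705600 ≡ 841 (mod 869)
2^128 ≡ 841^2 = 707281 ≡ 784 (mod 869)
2^256 ≡ 784^2 = 614656 ≡ 273 (mod 869)
2^512 ≡ 273^2 = 74529 ≡ 664 (mod 869)
868 = 512 + 256 + 64 + 32 + 4 in binary powers of 2.
So 2^868 ≡ 664 · 273 · 841 · 840 · 16 ≡ 234 (mod 869).
Since 234 ≠ 1, base 2 is a Fermat witness: 869 is composite.

234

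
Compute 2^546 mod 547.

2^1 ≡ 2 (mod 547)
2^2 ≡ 2^2 = 4 ≡ 4 (mod 547)
2^4 ≡ 4^2 = 16 ≡ 16 (mod 547)
2^8 ≡ 16^2 = 256 ≡ 256 (mod 547)
2^16 ≡ 256^2 = 65536 ≡ 443 (mod 547)
2^32 ≡ 443^2 = 196249 ≡ 423 (mod 547)
2^64 ≡ 423^2 = 178929 ≡ 60 (mod 547)
2^128 ≡ 60^2 = 3600 ≡ 318 (mod 547)
2^256 ≡ 318^2 = 101124 ≡ 476 (mod 547)
2^512 ≡ 476^2 = 226576 ≡ 118 (mod 547)
546 = 512 + 32 + 2 in binary powers of 2.
So 2^546 ≡ 118 · 423 · 4 ≡ 1 (mod 547).
Since the result is 1, base 2 gives no evidence that 547 is composite.

1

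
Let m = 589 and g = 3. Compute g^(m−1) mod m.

562

3^1 ≡ 3 (mod 589)
3^2 ≡ 3^2 = 9 ≡ 9 (mod 589)
3^4 ≡ 9^2 = 81 ≡ 81 (mod 589)
3^8 ≡ 81^2 = 6561 ≡ 82 (mod 589)
3^16 ≡ 82^2 = 6724 ≡ 245 (mod 589)
3^32 ≡ 245^2 = 60025 ≡ 536 (mod 589)
3^64 ≡ 536^2 = 287296 ≡ 453 (mod 589)
3^128 ≡ 453^2 = 205209 ≡ 237 (mod 589)
3^256 ≡ 237^2 = 56169 ≡ 214 (mod 589)
3^512 ≡ 214^2 = 45796 ≡ 443 (mod 589)
588 = 512 + 64 + 8 + 4 in binary powers of 2.
So 3^588 ≡ 443 · 453 · 82 · 81 ≡ 562 (mod 589).
Since 562 ≠ 1, base 3 is a Fermat witness: 589 is composite.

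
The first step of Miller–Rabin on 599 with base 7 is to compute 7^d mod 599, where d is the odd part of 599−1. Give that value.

599 − 1 = 598 = 2^1 · 299, so d = 299.
7^1 ≡ 7 (mod 599)
7^2 ≡ 7^2 = 49 ≡ 49 (mod 599)
7^4 ≡ 49^2 = 2401 ≡ 5 (mod 599)
7^8 ≡ 5^2 = 25 ≡ 25 (mod 599)
7^16 ≡ 25^2 = 625 ≡ 26 (mod 599)
7^32 ≡ 26^2 = 676 ≡ 77 (mod 599)
7^64 ≡ 77^2 = 5929 ≡ 538 (mod 599)
7^128 ≡ 538^2 = 289444 ≡ 127 (mod 599)
7^256 ≡ 127^2 = 16129 ≡ 555 (mod 599)
299 = 256 + 32 + 8 + 2 + 1 in binary powers of 2.
So 7^299 ≡ 555 · 77 · 25 · 49 · 7 ≡ 598 (mod 599).
Since 7^d ≡ 598 (mod 599), base 7 does not prove 599 composite.

598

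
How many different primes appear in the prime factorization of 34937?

3

34937 = 7^2 · 713
713 = 23 · 31
34937 = 7^2 · 23 · 31, which has 3 distinct prime factors.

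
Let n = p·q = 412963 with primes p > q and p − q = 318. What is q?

503

Since p = q + 318, we have 412963 = q(q + 318), so q² + 318q − 412963 = 0.
Discriminant: 318² + 4·412963 = 101124 + 1651852 = 1752976; √1752976 = 1324.
q = (−318 + 1324)/2 = 503, and p = q + 318 = 821.
Check: 503 · 821 = 412963.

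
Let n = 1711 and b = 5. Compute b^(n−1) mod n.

5^1 ≡ 5 (mod 1711)
5^2 ≡ 5^2 = 25 ≡ 25 (mod 1711)
5^4 ≡ 25^2 = 625 ≡ 625 (mod 1711)
5^8 ≡ 625^2 = 390625 ≡ 517 (mod 1711)
5^16 ≡ 517^2 = 267289 ≡ 373 (mod 1711)
5^32 ≡ 373^2 = 139129 ≡ 538 (mod 1711)
5^64 ≡ 538^2 = 289444 ≡ 285 (mod 1711)
5^128 ≡ 285^2 = 81225 ≡ 808 (mod 1711)
5^256 ≡ 808^2 = 652864 ≡ 973 (mod 1711)
5^512 ≡ 973^2 = 946729 ≡ 546 (mod 1711)
5^1024 ≡ 546^2 = 298116 ≡ 402 (mod 1711)
1710 = 1024 + 512 + 128 + 32 + 8 + 4 + 2 in binary powers of 2.
So 5^1710 ≡ 402 · 546 · 808 · 538 · 517 · 625 · 25 ≡ 779 (mod 1711).
Since 779 ≠ 1, base 5 is a Fermat witness: 1711 is composite.

779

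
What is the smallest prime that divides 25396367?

25396367 is odd.
Digit sum 41, not divisible by 3.
Ends in 7: not divisible by 5.
7: 25396367 = 7·3628052 + 3
11: 25396367 = 11·2308760 + 7
13: 25396367 = 13·1953566 + 9
17: 25396367 = 17·1493903 + 16
19: 25396367 = 19·1336650 + 17
23: 25396367 = 23·1104189 + 20
29: 25396367 = 29·875736 + 23
31: 25396367 = 31·819237 + 20
37: 25396367 = 37·686388 + 11
41: 25396367 = 41·619423 + 24
43: 25396367 = 43·590613 + 8
47: 25396367 = 47·540348 + 11
53: 25396367 = 53·479176 + 39
59: 25396367 = 59·430446 + 53
61: 25396367 = 61·416333 + 54
67: 25396367 = 67·379050 + 17
71: 25396367 = 71·357695 + 22
73: 25396367 = 73·347895 + 32
79: 25396367 = 79·321473

79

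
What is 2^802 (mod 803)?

2^1 ≡ 2 (mod 803)
2^2 ≡ 2^2 = 4 ≡ 4 (mod 803)
2^4 ≡ 4^2 = 16 ≡ 16 (mod 803)
2^8 ≡ 16^2 = 256 ≡ 256 (mod 803)
2^16 ≡ 256^2 = 65536 ≡ 493 (mod 803)
2^32 ≡ 493^2 = 243049 ≡ 543 (mod 803)
2^64 ≡ 543^2 = 294849 ≡ 148 (mod 803)
2^128 ≡ 148^2 = 21904 ≡ 223 (mod 803)
2^256 ≡ 223^2 = 49729 ≡ 746 (mod 803)
2^512 ≡ 746^2 = 556516 ≡ 37 (mod 803)
802 = 512 + 256 + 32 + 2 in binary powers of 2.
So 2^802 ≡ 37 · 746 · 543 · 4 ≡ 367 (mod 803).
Since 367 ≠ 1, base 2 is a Fermat witness: 803 is composite.

367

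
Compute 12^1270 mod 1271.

12^1 ≡ 12 (mod 1271)
12^2 ≡ 12^2 = 144 ≡ 144 (mod 1271)
12^4 ≡ 144^2 = 20736 ≡ 400 (mod 1271)
12^8 ≡ 400^2 = 160000 ≡ 1125 (mod 1271)
12^16 ≡ 1125^2 = 1265625 ≡ 980 (mod 1271)
12^32 ≡ 980^2 = 960400 ≡ 795 (mod 1271)
12^64 ≡ 795^2 = 632025 ≡ 338 (mod 1271)
12^128 ≡ 338^2 = 114244 ≡ 1125 (mod 1271)
12^256 ≡ 1125^2 = 1265625 ≡ 980 (mod 1271)
12^512 ≡ 980^2 = 960400 ≡ 795 (mod 1271)
12^1024 ≡ 795^2 = 632025 ≡ 338 (mod 1271)
1270 = 1024 + 128 + 64 + 32 + 16 + 4 + 2 in binary powers of 2.
So 12^1270 ≡ 338 · 1125 · 338 · 795 · 980 · 400 · 144 ≡ 893 (mod 1271).
Since 893 ≠ 1, base 12 is a Fermat witness: 1271 is composite.

893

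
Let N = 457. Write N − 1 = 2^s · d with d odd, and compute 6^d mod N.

457 − 1 = 456 = 2^3 · 57, so d = 57.
6^1 ≡ 6 (mod 457)
6^2 ≡ 6^2 = 36 ≡ 36 (mod 457)
6^4 ≡ 36^2 = 1296 ≡ 382 (mod 457)
6^8 ≡ 382^2 = 145924 ≡ 141 (mod 457)
6^16 ≡ 141^2 = 19881 ≡ 230 (mod 457)
6^32 ≡ 230^2 = 52900 ≡ 345 (mod 457)
57 = 32 + 16 + 8 + 1 in binary powers of 2.
So 6^57 ≡ 345 · 230 · 141 · 6 ≡ 456 (mod 457).
Since 6^d ≡ 456 (mod 457), base 6 does not prove 457 composite.

456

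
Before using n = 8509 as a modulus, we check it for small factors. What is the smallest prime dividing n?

67

8509 is odd.
Digit sum 22, not divisible by 3.
Ends in 9: not divisible by 5.
7: 8509 = 7·1215 + 4
11: 8509 = 11·773 + 6
13: 8509 = 13·654 + 7
17: 8509 = 17·500 + 9
19: 8509 = 19·447 + 16
23: 8509 = 23·369 + 22
29: 8509 = 29·293 + 12
31: 8509 = 31·274 + 15
37: 8509 = 37·229 + 36
41: 8509 = 41·207 + 22
43: 8509 = 43·197 + 38
47: 8509 = 47·181 + 2
53: 8509 = 53·160 + 29
59: 8509 = 59·144 + 13
61: 8509 = 61·139 + 30
67: 8509 = 67·127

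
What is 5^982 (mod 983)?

5^1 ≡ 5 (mod 983)
5^2 ≡ 5^2 = 25 ≡ 25 (mod 983)
5^4 ≡ 25^2 = 625 ≡ 625 (mod 983)
5^8 ≡ 625^2 = 390625 ≡ 374 (mod 983)
5^16 ≡ 374^2 = 139876 ≡ 290 (mod 983)
5^32 ≡ 290^2 = 84100 ≡ 545 (mod 983)
5^64 ≡ 545^2 = 297025 ≡ 159 (mod 983)
5^128 ≡ 159^2 = 25281 ≡ 706 (mod 983)
5^256 ≡ 706^2 = 498436 ≡ 55 (mod 983)
5^512 ≡ 55^2 = 3025 ≡ 76 (mod 983)
982 = 512 + 256 + 128 + 64 + 16 + 4 + 2 in binary powers of 2.
So 5^982 ≡ 76 · 55 · 706 · 159 · 290 · 625 · 25 ≡ 1 (mod 983).
Since the result is 1, base 5 gives no evidence that 983 is composite.

1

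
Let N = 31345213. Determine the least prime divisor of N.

31345213 is odd.
Digit sum 22, not divisible by 3.
Ends in 3: not divisible by 5.
7: 31345213 = 7·4477887 + 4
11: 31345213 = 11·2849564 + 9
13: 31345213 = 13·2411170 + 3
17: 31345213 = 17·1843836 + 1
19: 31345213 = 19·1649748 + 1
23: 31345213 = 23·1362835 + 8
29: 31345213 = 29·1080869 + 12
31: 31345213 = 31·1011135 + 28
37: 31345213 = 37·847167 + 34
41: 31345213 = 41·764517 + 16
43: 31345213 = 43·728958 + 19
47: 31345213 = 47·666919 + 20
53: 31345213 = 53·591419 + 6
59: 31345213 = 59·531274 + 47
61: 31345213 = 61·513855 + 58
67: 31345213 = 67·467839

67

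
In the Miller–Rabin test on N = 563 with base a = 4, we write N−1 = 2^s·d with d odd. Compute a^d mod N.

563 − 1 = 562 = 2^1 · 281, so d = 281.
4^1 ≡ 4 (mod 563)
4^2 ≡ 4^2 = 16 ≡ 16 (mod 563)
4^4 ≡ 16^2 = 256 ≡ 256 (mod 563)
4^8 ≡ 256^2 = 65536 ≡ 228 (mod 563)
4^16 ≡ 228^2 = 51984 ≡ 188 (mod 563)
4^32 ≡ 188^2 = 35344 ≡ 438 (mod 563)
4^64 ≡ 438^2 = 191844 ≡ 424 (mod 563)
4^128 ≡ 424^2 = 179776 ≡ 179 (mod 563)
4^256 ≡ 179^2 = 32041 ≡ 513 (mod 563)
281 = 256 + 16 + 8 + 1 in binary powers of 2.
So 4^281 ≡ 513 · 188 · 228 · 4 ≡ 1 (mod 563).
Since 4^d ≡ 1 (mod 563), base 4 does not prove 563 composite.

1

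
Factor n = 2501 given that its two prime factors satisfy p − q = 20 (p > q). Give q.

Since p = q + 20, we have 2501 = q(q + 20), so q² + 20q − 2501 = 0.
Discriminant: 20² + 4·2501 = 400 + 10004 = 10404; √10404 = 102.
q = (−20 + 102)/2 = 41, and p = q + 20 = 61.
Check: 41 · 61 = 2501.

41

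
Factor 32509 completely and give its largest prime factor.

59

32509 = 19 · 1711
1711 = 29 · 59
59 is prime.
So 32509 = 19 · 29 · 59; the largest prime factor is 59.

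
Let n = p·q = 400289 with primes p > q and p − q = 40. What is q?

613

Since p = q + 40, we have 400289 = q(q + 40), so q² + 40q − 400289 = 0.
Discriminant: 40² + 4·400289 = 1600 + 1601156 = 1602756; √1602756 = 1266.
q = (−40 + 1266)/2 = 613, and p = q + 40 = 653.
Check: 613 · 653 = 400289.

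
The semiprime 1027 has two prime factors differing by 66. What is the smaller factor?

Since p = q + 66, we have 1027 = q(q + 66), so q² + 66q − 1027 = 0.
Discriminant: 66² + 4·1027 = 4356 + 4108 = 8464; √8464 = 92.
q = (−66 + 92)/2 = 13, and p = q + 66 = 79.
Check: 13 · 79 = 1027.

13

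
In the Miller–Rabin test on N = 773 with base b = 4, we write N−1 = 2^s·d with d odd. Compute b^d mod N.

772

773 − 1 = 772 = 2^2 · 193, so d = 193.
4^1 ≡ 4 (mod 773)
4^2 ≡ 4^2 = 16 ≡ 16 (mod 773)
4^4 ≡ 16^2 = 256 ≡ 256 (mod 773)
4^8 ≡ 256^2 = 65536 ≡ 604 (mod 773)
4^16 ≡ 604^2 = 364816 ≡ 733 (mod 773)
4^32 ≡ 733^2 = 537289 ≡ 54 (mod 773)
4^64 ≡ 54^2 = 2916 ≡ 597 (mod 773)
4^128 ≡ 597^2 = 356409 ≡ 56 (mod 773)
193 = 128 + 64 + 1 in binary powers of 2.
So 4^193 ≡ 56 · 597 · 4 ≡ 772 (mod 773).
Since 4^d ≡ 772 (mod 773), base 4 does not prove 773 composite.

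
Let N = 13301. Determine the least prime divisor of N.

13301 is odd.
Digit sum 8, not divisible by 3.
Ends in 1: not divisible by 5.
7: 13301 = 7·1900 + 1
11: 13301 = 11·1209 + 2
13: 13301 = 13·1023 + 2
17: 13301 = 17·782 + 7
19: 13301 = 19·700 + 1
23: 13301 = 23·578 + 7
29: 13301 = 29·458 + 19
31: 13301 = 31·429 + 2
37: 13301 = 37·359 + 18
41: 13301 = 41·324 + 17
43: 13301 = 43·309 + 14
47: 13301 = 47·283

47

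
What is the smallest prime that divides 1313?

13

1313 is odd.
Digit sum 8, not divisible by 3.
Ends in 3: not divisible by 5.
7: 1313 = 7·187 + 4
11: 1313 = 11·119 + 4
13: 1313 = 13·101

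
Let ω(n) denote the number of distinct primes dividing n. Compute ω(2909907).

2909907 = 3^2 · 323323
323323 = 7 · 46189
46189 = 11 · 4199
4199 = 13 · 323
323 = 17 · 19
2909907 = 3^2 · 7 · 11 · 13 · 17 · 19, which has 6 distinct prime factors.

6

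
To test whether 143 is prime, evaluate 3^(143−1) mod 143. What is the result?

42

3^1 ≡ 3 (mod 143)
3^2 ≡ 3^2 = 9 ≡ 9 (mod 143)
3^4 ≡ 9^2 = 81 ≡ 81 (mod 143)
3^8 ≡ 81^2 = 6561 ≡ 126 (mod 143)
3^16 ≡ 126^2 = 15876 ≡ 3 (mod 143)
3^32 ≡ 3^2 = 9 ≡ 9 (mod 143)
3^64 ≡ 9^2 = 81 ≡ 81 (mod 143)
3^128 ≡ 81^2 = 6561 ≡ 126 (mod 143)
142 = 128 + 8 + 4 + 2 in binary powers of 2.
So 3^142 ≡ 126 · 126 · 81 · 9 ≡ 42 (mod 143).
Since 42 ≠ 1, base 3 is a Fermat witness: 143 is composite.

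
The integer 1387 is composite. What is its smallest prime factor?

1387 is odd.
Digit sum 19, not divisible by 3.
Ends in 7: not divisible by 5.
7: 1387 = 7·198 + 1
11: 1387 = 11·126 + 1
13: 1387 = 13·106 + 9
17: 1387 = 17·81 + 10
19: 1387 = 19·73

19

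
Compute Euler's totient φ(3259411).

3193320

Factor: 3259411 = 131 · 139 · 179.
φ(3259411) = (131−1) · (139−1) · (179−1) = 130 · 138 · 178 = 3193320.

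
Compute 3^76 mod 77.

3^1 ≡ 3 (mod 77)
3^2 ≡ 3^2 = 9 ≡ 9 (mod 77)
3^4 ≡ 9^2 = 81 ≡ 4 (mod 77)
3^8 ≡ 4^2 = 16 ≡ 16 (mod 77)
3^16 ≡ 16^2 = 256 ≡ 25 (mod 77)
3^32 ≡ 25^2 = 625 ≡ 9 (mod 77)
3^64 ≡ 9^2 = 81 ≡ 4 (mod 77)
76 = 64 + 8 + 4 in binary powers of 2.
So 3^76 ≡ 4 · 16 · 4 ≡ 25 (mod 77).
Since 25 ≠ 1, base 3 is a Fermat witness: 77 is composite.

25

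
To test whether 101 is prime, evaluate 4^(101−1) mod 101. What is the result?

4^1 ≡ 4 (mod 101)
4^2 ≡ 4^2 = 16 ≡ 16 (mod 101)
4^4 ≡ 16^2 = 256 ≡ 54 (mod 101)
4^8 ≡ 54^2 = 2916 ≡ 88 (mod 101)
4^16 ≡ 88^2 = 7744 ≡ 68 (mod 101)
4^32 ≡ 68^2 = 4624 ≡ 79 (mod 101)
4^64 ≡ 79^2 = 6241 ≡ 80 (mod 101)
100 = 64 + 32 + 4 in binary powers of 2.
So 4^100 ≡ 80 · 79 · 54 ≡ 1 (mod 101).
Since the result is 1, base 4 gives no evidence that 101 is composite.

1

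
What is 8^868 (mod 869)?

368

8^1 ≡ 8 (mod 869)
8^2 ≡ 8^2 = 64 ≡ 64 (mod 869)
8^4 ≡ 64^2 = 4096 ≡ 620 (mod 869)
8^8 ≡ 620^2 = 384400 ≡ 302 (mod 869)
8^16 ≡ 302^2 = 91204 ≡ 828 (mod 869)
8^32 ≡ 828^2 = 685584 ≡ 812 (mod 869)
8^64 ≡ 812^2 = 659344 ≡ 642 (mod 869)
8^128 ≡ 642^2 = 412164 ≡ 258 (mod 869)
8^256 ≡ 258^2 = 66564 ≡ 520 (mod 869)
8^512 ≡ 520^2 = 270400 ≡ 141 (mod 869)
868 = 512 + 256 + 64 + 32 + 4 in binary powers of 2.
So 8^868 ≡ 141 · 520 · 642 · 812 · 620 ≡ 368 (mod 869).
Since 368 ≠ 1, base 8 is a Fermat witness: 869 is composite.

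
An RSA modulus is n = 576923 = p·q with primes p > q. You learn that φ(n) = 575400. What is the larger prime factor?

823

φ(n) = (p−1)(q−1) = n − (p+q) + 1, so p + q = 576923 − 575400 + 1 = 1524.
p and q are the roots of t² − 1524t + 576923 = 0.
Discriminant: 1524² − 4·576923 = 2322576 − 2307692 = 14884; √14884 = 122.
q = (1524 − 122)/2 = 701, p = (1524 + 122)/2 = 823.
Check: 701 · 823 = 576923.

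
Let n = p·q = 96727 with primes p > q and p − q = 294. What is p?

Since p = q + 294, we have 96727 = q(q + 294), so q² + 294q − 96727 = 0.
Discriminant: 294² + 4·96727 = 86436 + 386908 = 473344; √473344 = 688.
q = (−294 + 688)/2 = 197, and p = q + 294 = 491.
Check: 197 · 491 = 96727.

491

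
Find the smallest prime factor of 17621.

17621 is odd.
Digit sum 17, not divisible by 3.
Ends in 1: not divisible by 5.
7: 17621 = 7·2517 + 2
11: 17621 = 11·1601 + 10
13: 17621 = 13·1355 + 6
17: 17621 = 17·1036 + 9
19: 17621 = 19·927 + 8
23: 17621 = 23·766 + 3
29: 17621 = 29·607 + 18
31: 17621 = 31·568 + 13
37: 17621 = 37·476 + 9
41: 17621 = 41·429 + 32
43: 17621 = 43·409 + 34
47: 17621 = 47·374 + 43
53: 17621 = 53·332 + 25
59: 17621 = 59·298 + 39
61: 17621 = 61·288 + 53
67: 17621 = 67·263

67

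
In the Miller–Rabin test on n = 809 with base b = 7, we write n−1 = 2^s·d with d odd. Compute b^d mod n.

809 − 1 = 808 = 2^3 · 101, so d = 101.
7^1 ≡ 7 (mod 809)
7^2 ≡ 7^2 = 49 ≡ 49 (mod 809)
7^4 ≡ 49^2 = 2401 ≡ 783 (mod 809)
7^8 ≡ 783^2 = 613089 ≡ 676 (mod 809)
7^16 ≡ 676^2 = 456976 ≡ 700 (mod 809)
7^32 ≡ 700^2 = 490000 ≡ 555 (mod 809)
7^64 ≡ 555^2 = 308025 ≡ 605 (mod 809)
101 = 64 + 32 + 4 + 1 in binary powers of 2.
So 7^101 ≡ 605 · 555 · 783 · 7 ≡ 1 (mod 809).
Since 7^d ≡ 1 (mod 809), base 7 does not prove 809 composite.

1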